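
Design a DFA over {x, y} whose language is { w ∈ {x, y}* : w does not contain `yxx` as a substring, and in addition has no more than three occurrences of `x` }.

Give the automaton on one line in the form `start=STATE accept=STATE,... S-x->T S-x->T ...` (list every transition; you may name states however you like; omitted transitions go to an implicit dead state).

Run two small machines in parallel and take their product. The first has 4 states tracking partial matches of the forbidden pattern `yxx`; the second has 5 states tracking the count of `x`s, saturating at 4. A product state is a pair (one from each), accepting exactly when both do.
          x    y  
>* q0     q1   q2 
 * q1     q3   q4 
 * q2     q5   q2 
 * q3     q6   q7 
 * q4     q8   q4 
 * q5     q9   q4 
 * q6    q10  q11 
 * q7    q12   q7 
 * q8    q13   q7 
   q9    q13   q9 
   q10   q10  q14 
 * q11   q15  q11 
 * q12   q16  q11 
   q13   q16  q13 
   q14   q15  q14 
   q15   q16  q14 
   q16   q16  q16 
(> = start, * = accepting)

start=q0 accept=q0,q1,q2,q3,q4,q5,q6,q7,q8,q11,q12 q0-x->q1 q0-y->q2 q1-x->q3 q1-y->q4 q2-x->q5 q2-y->q2 q3-x->q6 q3-y->q7 q4-x->q8 q4-y->q4 q5-x->q9 q5-y->q4 q6-x->q10 q6-y->q11 q7-x->q12 q7-y->q7 q8-x->q13 q8-y->q7 q9-x->q13 q9-y->q9 q10-x->q10 q10-y->q14 q11-x->q15 q11-y->q11 q12-x->q16 q12-y->q11 q13-x->q16 q13-y->q13 q14-x->q15 q14-y->q14 q15-x->q16 q15-y->q14 q16-x->q16 q16-y->q16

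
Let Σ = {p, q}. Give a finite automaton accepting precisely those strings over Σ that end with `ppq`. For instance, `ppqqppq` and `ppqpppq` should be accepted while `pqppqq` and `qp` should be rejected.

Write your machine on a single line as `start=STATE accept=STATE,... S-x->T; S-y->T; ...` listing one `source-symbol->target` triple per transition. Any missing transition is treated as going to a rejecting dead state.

Let each state record the length of the longest suffix of the input read so far that is also a prefix of `ppq`. B means the last symbol is `p`; C means the last 2 symbols are `pp`; D means the last 3 symbols are `ppq`. Accept only at D, where the string currently ends in `ppq`.
A 4-state machine:
       p  q 
>  A   B  A 
   B   C  A 
   C   C  D 
 * D   B  A 
(> = start, * = accepting)

start=A; accept=D; A-p->B; A-q->A; B-p->C; B-q->A; C-p->C; C-q->D; D-p->B; D-q->A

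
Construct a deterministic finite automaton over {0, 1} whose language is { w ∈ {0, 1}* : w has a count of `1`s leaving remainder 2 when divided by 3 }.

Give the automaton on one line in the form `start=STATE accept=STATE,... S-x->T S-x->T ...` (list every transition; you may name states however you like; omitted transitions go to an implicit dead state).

The only thing that matters is how many `1`s have appeared, reduced mod 3. Use one state per residue: A for 0, …, C for 2. Reading `1` moves to the next residue; anything else stays put. C is accepting.
3 states suffice.
       0  1 
>  A   A  B 
   B   B  C 
 * C   C  A 
(> = start, * = accepting)

start=A accept=C A-0->A A-1->B B-0->B B-1->C C-0->C C-1->A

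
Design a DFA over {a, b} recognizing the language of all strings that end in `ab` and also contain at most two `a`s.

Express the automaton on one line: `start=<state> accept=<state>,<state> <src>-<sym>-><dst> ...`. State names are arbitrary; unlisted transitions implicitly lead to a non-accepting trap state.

start=S0 accept=S3,S5 S0-a->S1 S0-b->S0 S1-a->S2 S1-b->S3 S2-a->S4 S2-b->S5 S3-a->S2 S3-b->S6 S4-a->S4 S4-b->S7 S5-a->S4 S5-b->S8 S6-a->S2 S6-b->S6 S7-a->S4 S7-b->S9 S8-a->S4 S8-b->S8 S9-a->S4 S9-b->S9

Build one automaton per condition and run them in lockstep. One (3 states) tracks how much of the suffix `ab` has currently been matched; the other (4 states) tracks the count of `a`s, saturating at 3. Each combined state is a pair, one component from each; accept when both components accept.
With 10 states:
        a   b  
>  S0   S1  S0 
   S1   S2  S3 
   S2   S4  S5 
 * S3   S2  S6 
   S4   S4  S7 
 * S5   S4  S8 
   S6   S2  S6 
   S7   S4  S9 
   S8   S4  S8 
   S9   S4  S9 
(> = start, * = accepting)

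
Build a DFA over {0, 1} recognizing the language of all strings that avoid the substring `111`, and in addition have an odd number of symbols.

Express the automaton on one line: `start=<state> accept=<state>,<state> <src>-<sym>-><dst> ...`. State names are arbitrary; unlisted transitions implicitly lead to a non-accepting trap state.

Build one automaton per condition and run them in lockstep. The first has 4 states tracking partial matches of the forbidden pattern `111`; the second has 2 states tracking the input length modulo 2. A product state is a pair (one from each), accepting exactly when both do.
With 8 states:
        0   1  
>  S0   S1  S2 
 * S1   S0  S3 
 * S2   S0  S4 
   S3   S1  S5 
   S4   S1  S6 
 * S5   S0  S7 
   S6   S7  S7 
   S7   S6  S6 
(> = start, * = accepting)

start=S0 accept=S1,S2,S5 S0-0->S1 S0-1->S2 S1-0->S0 S1-1->S3 S2-0->S0 S2-1->S4 S3-0->S1 S3-1->S5 S4-0->S1 S4-1->S6 S5-0->S0 S5-1->S7 S6-0->S7 S6-1->S7 S7-0->S6 S7-1->S6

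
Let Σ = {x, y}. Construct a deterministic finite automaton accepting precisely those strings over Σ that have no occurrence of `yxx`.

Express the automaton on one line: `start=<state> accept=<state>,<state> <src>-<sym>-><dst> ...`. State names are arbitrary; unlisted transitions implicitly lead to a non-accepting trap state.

This is the complement of 'contains `yxx`'. Use the same substring-matching states — S0 through S3 holding how much of `yxx` has just been matched — but flip the accepting set: everything except the trap S3 accepts.
4 states suffice.
        x   y  
>* S0   S0  S1 
 * S1   S2  S1 
 * S2   S3  S1 
   S3   S3  S3 
(> = start, * = accepting)

start=S0 accept=S0,S1,S2 S0-x->S0 S0-y->S1 S1-x->S2 S1-y->S1 S2-x->S3 S2-y->S1 S3-x->S3 S3-y->S3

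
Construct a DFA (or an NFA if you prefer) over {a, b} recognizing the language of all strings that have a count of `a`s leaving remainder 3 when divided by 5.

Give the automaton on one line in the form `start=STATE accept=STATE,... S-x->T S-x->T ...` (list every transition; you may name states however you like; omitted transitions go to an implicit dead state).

Keep the running count of `a`s modulo 5: each `a` advances along the cycle S0 → S1 → S2 → S3 → S4 → S0 while other symbols loop. Accept at S3.
A 5-state machine:
        a   b  
>  S0   S1  S0 
   S1   S2  S1 
   S2   S3  S2 
 * S3   S4  S3 
   S4   S0  S4 
(> = start, * = accepting)

start=S0 accept=S3 S0-a->S1 S0-b->S0 S1-a->S2 S1-b->S1 S2-a->S3 S2-b->S2 S3-a->S4 S3-b->S3 S4-a->S0 S4-b->S4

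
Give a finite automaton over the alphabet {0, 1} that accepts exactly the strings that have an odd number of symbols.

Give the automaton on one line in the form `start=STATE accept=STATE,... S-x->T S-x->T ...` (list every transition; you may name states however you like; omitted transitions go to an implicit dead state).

Only the length mod 2 matters, so use a 2-cycle: from any state, every input symbol moves to the next state, wrapping q1 back to q0. Mark q1 accepting.
A 2-state machine:
        0   1  
>  q0   q1  q1 
 * q1   q0  q0 
(> = start, * = accepting)

start=q0 accept=q1 q0-0->q1 q0-1->q1 q1-0->q0 q1-1->q0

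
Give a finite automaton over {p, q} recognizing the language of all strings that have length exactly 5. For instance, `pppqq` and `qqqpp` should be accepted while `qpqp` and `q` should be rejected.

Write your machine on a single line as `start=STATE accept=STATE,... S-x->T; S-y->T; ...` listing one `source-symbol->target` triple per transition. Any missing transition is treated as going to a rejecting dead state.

start=s0; accept=s5; s0-p->s1; s0-q->s1; s1-p->s2; s1-q->s2; s2-p->s3; s2-q->s3; s3-p->s4; s3-q->s4; s4-p->s5; s4-q->s5; s5-p->s6; s5-q->s6; s6-p->s6; s6-q->s6

Count input length up to 6: every symbol moves from s0 toward s6, which means 'more than 5' and absorbs. Accept from {s5}.
A 7-state machine:
        p   q  
>  s0   s1  s1 
   s1   s2  s2 
   s2   s3  s3 
   s3   s4  s4 
   s4   s5  s5 
 * s5   s6  s6 
   s6   s6  s6 
(> = start, * = accepting)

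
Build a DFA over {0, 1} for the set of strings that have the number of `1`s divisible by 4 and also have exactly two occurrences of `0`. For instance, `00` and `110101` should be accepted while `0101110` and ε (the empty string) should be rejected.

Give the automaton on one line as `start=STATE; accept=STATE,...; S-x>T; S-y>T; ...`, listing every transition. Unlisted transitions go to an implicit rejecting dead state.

start=q0; accept=q3; q0-0>q1; q0-1>q2; q1-0>q3; q1-1>q4; q2-0>q4; q2-1>q5; q3-0>q6; q3-1>q7; q4-0>q7; q4-1>q8; q5-0>q8; q5-1>q9; q6-0>q6; q6-1>q6; q7-0>q6; q7-1>q10; q8-0>q10; q8-1>q11; q9-0>q11; q9-1>q0; q10-0>q6; q10-1>q12; q11-0>q12; q11-1>q1; q12-0>q6; q12-1>q3

Run two small machines in parallel and take their product. One (4 states) tracks the count of `1`s modulo 4; the other (4 states) tracks the count of `0`s, saturating at 3. Each combined state is a pair, one component from each; accept when both components accept. After merging equivalent states the machine shrinks.
With 13 states:
          0    1  
>  q0     q1   q2 
   q1     q3   q4 
   q2     q4   q5 
 * q3     q6   q7 
   q4     q7   q8 
   q5     q8   q9 
   q6     q6   q6 
   q7     q6  q10 
   q8    q10  q11 
   q9    q11   q0 
   q10    q6  q12 
   q11   q12   q1 
   q12    q6   q3 
(> = start, * = accepting)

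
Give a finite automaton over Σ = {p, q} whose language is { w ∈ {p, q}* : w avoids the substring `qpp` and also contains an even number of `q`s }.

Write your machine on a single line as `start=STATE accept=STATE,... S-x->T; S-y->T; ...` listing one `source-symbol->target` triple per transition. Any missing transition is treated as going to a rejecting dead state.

Run two small machines in parallel and take their product. The first has 4 states tracking partial matches of the forbidden pattern `qpp`; the second has 2 states tracking the count of `q`s modulo 2. A product state is a pair (one from each), accepting exactly when both do.
A 7-state machine:
        p   q  
>* S0   S0  S1 
   S1   S2  S3 
   S2   S4  S3 
 * S3   S5  S1 
   S4   S4  S6 
 * S5   S6  S1 
   S6   S6  S4 
(> = start, * = accepting)

start=S0; accept=S0,S3,S5; S0-p->S0; S0-q->S1; S1-p->S2; S1-q->S3; S2-p->S4; S2-q->S3; S3-p->S5; S3-q->S1; S4-p->S4; S4-q->S6; S5-p->S6; S5-q->S1; S6-p->S6; S6-q->S4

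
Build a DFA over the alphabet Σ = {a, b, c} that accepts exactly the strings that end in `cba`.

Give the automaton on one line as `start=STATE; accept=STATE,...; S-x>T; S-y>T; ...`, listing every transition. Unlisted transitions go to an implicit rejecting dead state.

Let each state record the length of the longest suffix of the input read so far that is also a prefix of `cba`. s1 means the last symbol is `c`; s2 means the last 2 symbols are `cb`; s3 means the last 3 symbols are `cba`. Accept only at s3, where the string currently ends in `cba`.
With 4 states:
        a   b   c  
>  s0   s0  s0  s1 
   s1   s0  s2  s1 
   s2   s3  s0  s1 
 * s3   s0  s0  s1 
(> = start, * = accepting)

start=s0; accept=s3; s0-a>s0; s0-b>s0; s0-c>s1; s1-a>s0; s1-b>s2; s1-c>s1; s2-a>s3; s2-b>s0; s2-c>s1; s3-a>s0; s3-b>s0; s3-c>s1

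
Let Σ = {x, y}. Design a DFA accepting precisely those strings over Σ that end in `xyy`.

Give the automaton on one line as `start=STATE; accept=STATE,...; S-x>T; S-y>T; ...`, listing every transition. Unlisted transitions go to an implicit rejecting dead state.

Remember how much of `xyy` the current input suffix matches. State s0 means no match yet; s1 means the last symbol is `x`; s2 means the last 2 symbols are `xy`; s3 means the last 3 symbols are `xyy`. Only s3 accepts. On a mismatch, fall back to the longest proper suffix that is still a prefix of `xyy`.
With 4 states:
        x   y  
>  s0   s1  s0 
   s1   s1  s2 
   s2   s1  s3 
 * s3   s1  s0 
(> = start, * = accepting)

start=s0; accept=s3; s0-x>s1; s0-y>s0; s1-x>s1; s1-y>s2; s2-x>s1; s2-y>s3; s3-x>s1; s3-y>s0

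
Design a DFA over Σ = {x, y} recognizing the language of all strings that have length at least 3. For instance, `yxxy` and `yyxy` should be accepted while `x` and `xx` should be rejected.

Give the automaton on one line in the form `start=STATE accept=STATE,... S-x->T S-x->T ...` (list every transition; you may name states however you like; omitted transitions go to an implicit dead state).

We only need to distinguish lengths 0, 1, …, 3, and '>3'. Chain s0 → s1 → s2 → s3 → s4 on every symbol, with s4 looping. Accepting states: {s3, s4}.
5 states suffice.
        x   y  
>  s0   s1  s1 
   s1   s2  s2 
   s2   s3  s3 
 * s3   s4  s4 
 * s4   s4  s4 
(> = start, * = accepting)

start=s0 accept=s3,s4 s0-x->s1 s0-y->s1 s1-x->s2 s1-y->s2 s2-x->s3 s2-y->s3 s3-x->s4 s3-y->s4 s4-x->s4 s4-y->s4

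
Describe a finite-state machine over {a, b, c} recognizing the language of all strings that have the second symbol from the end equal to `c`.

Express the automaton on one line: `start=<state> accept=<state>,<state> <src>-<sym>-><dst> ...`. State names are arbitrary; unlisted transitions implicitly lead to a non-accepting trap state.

A DFA must remember the last 2 symbols (since which symbol is second-to-last isn't known until the input ends). Use one state per possible window of the last ≤2 symbols; accept from those whose window starts with `c`.
With 13 states:
          a    b    c  
>  q0     q1   q2   q3 
   q1     q4   q5   q6 
   q2     q7   q8   q9 
   q3    q10  q11  q12 
   q4     q4   q5   q6 
   q5     q7   q8   q9 
   q6    q10  q11  q12 
   q7     q4   q5   q6 
   q8     q7   q8   q9 
   q9    q10  q11  q12 
 * q10    q4   q5   q6 
 * q11    q7   q8   q9 
 * q12   q10  q11  q12 
(> = start, * = accepting)

start=q0 accept=q10,q11,q12 q0-a->q1 q0-b->q2 q0-c->q3 q1-a->q4 q1-b->q5 q1-c->q6 q2-a->q7 q2-b->q8 q2-c->q9 q3-a->q10 q3-b->q11 q3-c->q12 q4-a->q4 q4-b->q5 q4-c->q6 q5-a->q7 q5-b->q8 q5-c->q9 q6-a->q10 q6-b->q11 q6-c->q12 q7-a->q4 q7-b->q5 q7-c->q6 q8-a->q7 q8-b->q8 q8-c->q9 q9-a->q10 q9-b->q11 q9-c->q12 q10-a->q4 q10-b->q5 q10-c->q6 q11-a->q7 q11-b->q8 q11-c->q9 q12-a->q10 q12-b->q11 q12-c->q12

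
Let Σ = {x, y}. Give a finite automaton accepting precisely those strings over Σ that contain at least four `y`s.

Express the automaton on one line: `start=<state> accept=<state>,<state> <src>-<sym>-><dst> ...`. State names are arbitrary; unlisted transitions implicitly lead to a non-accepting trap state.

Count `y`s, saturating at 5: states q0 through q4 mean 0 through 4 `y`s seen; q5 means more than 4. Each `y` increments (capped at q5); other symbols loop. Accept from {q4, q5}.
        x   y  
>  q0   q0  q1 
   q1   q1  q2 
   q2   q2  q3 
   q3   q3  q4 
 * q4   q4  q5 
 * q5   q5  q5 
(> = start, * = accepting)

start=q0 accept=q4,q5 q0-x->q0 q0-y->q1 q1-x->q1 q1-y->q2 q2-x->q2 q2-y->q3 q3-x->q3 q3-y->q4 q4-x->q4 q4-y->q5 q5-x->q5 q5-y->q5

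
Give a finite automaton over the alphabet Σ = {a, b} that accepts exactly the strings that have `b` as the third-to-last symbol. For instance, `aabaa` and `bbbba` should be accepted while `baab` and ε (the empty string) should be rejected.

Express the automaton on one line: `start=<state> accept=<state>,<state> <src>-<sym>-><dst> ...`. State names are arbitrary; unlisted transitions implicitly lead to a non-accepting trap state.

Because acceptance depends on a position counted from the end, the machine has to buffer the most recent 3 symbols. Make each state the string of the last up-to-3 symbols read; on input `x` shift the window left and append `x`. Accept when the buffered window has length 3 and begins with `b`.
A 15-state machine:
          a    b  
>  s0     s1   s2 
   s1     s3   s4 
   s2     s5   s6 
   s3     s7   s8 
   s4     s9  s10 
   s5    s11  s12 
   s6    s13  s14 
   s7     s7   s8 
   s8     s9  s10 
   s9    s11  s12 
   s10   s13  s14 
 * s11    s7   s8 
 * s12    s9  s10 
 * s13   s11  s12 
 * s14   s13  s14 
(> = start, * = accepting)

start=s0 accept=s11,s12,s13,s14 s0-a->s1 s0-b->s2 s1-a->s3 s1-b->s4 s2-a->s5 s2-b->s6 s3-a->s7 s3-b->s8 s4-a->s9 s4-b->s10 s5-a->s11 s5-b->s12 s6-a->s13 s6-b->s14 s7-a->s7 s7-b->s8 s8-a->s9 s8-b->s10 s9-a->s11 s9-b->s12 s10-a->s13 s10-b->s14 s11-a->s7 s11-b->s8 s12-a->s9 s12-b->s10 s13-a->s11 s13-b->s12 s14-a->s13 s14-b->s14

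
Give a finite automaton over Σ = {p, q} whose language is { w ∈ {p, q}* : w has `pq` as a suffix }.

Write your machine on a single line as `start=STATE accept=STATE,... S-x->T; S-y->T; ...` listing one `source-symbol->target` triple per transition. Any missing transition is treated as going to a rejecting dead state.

Let each state record the length of the longest suffix of the input read so far that is also a prefix of `pq`. S1 means the last symbol is `p`; S2 means the last 2 symbols are `pq`. Accept only at S2, where the string currently ends in `pq`.
3 states suffice.
        p   q  
>  S0   S1  S0 
   S1   S1  S2 
 * S2   S1  S0 
(> = start, * = accepting)

start=S0; accept=S2; S0-p->S1; S0-q->S0; S1-p->S1; S1-q->S2; S2-p->S1; S2-q->S0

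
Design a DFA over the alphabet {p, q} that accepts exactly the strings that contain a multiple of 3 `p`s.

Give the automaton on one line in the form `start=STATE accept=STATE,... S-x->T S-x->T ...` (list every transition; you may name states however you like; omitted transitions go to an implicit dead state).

The only thing that matters is how many `p`s have appeared, reduced mod 3. Use one state per residue: S0 for 0, …, S2 for 2. Reading `p` moves to the next residue; anything else stays put. S0 is accepting.
3 states suffice.
        p   q  
>* S0   S1  S0 
   S1   S2  S1 
   S2   S0  S2 
(> = start, * = accepting)

start=S0 accept=S0 S0-p->S1 S0-q->S0 S1-p->S2 S1-q->S1 S2-p->S0 S2-q->S2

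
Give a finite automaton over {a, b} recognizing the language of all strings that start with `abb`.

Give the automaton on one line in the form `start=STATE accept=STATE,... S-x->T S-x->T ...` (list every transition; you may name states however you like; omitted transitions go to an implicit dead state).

start=q0 accept=q3 q0-a->q1 q0-b->q4 q1-a->q4 q1-b->q2 q2-a->q4 q2-b->q3 q3-a->q3 q3-b->q3 q4-a->q4 q4-b->q4

Walk along `abb` while the input agrees: from q0 take `a` to q1, and so on. Any deviation drops to the rejecting sink q4. Once q3 is reached the prefix is confirmed and every continuation is accepted.
5 states suffice.
        a   b  
>  q0   q1  q4 
   q1   q4  q2 
   q2   q4  q3 
 * q3   q3  q3 
   q4   q4  q4 
(> = start, * = accepting)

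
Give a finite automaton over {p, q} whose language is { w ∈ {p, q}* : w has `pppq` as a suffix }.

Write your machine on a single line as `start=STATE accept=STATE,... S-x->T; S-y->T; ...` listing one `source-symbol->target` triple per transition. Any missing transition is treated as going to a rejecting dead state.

Let each state record the length of the longest suffix of the input read so far that is also a prefix of `pppq`. S1 means the last symbol is `p`; S2 means the last 2 symbols are `pp`; S3 means the last 3 symbols are `ppp`; S4 means the last 4 symbols are `pppq`. Accept only at S4, where the string currently ends in `pppq`.
5 states suffice.
        p   q  
>  S0   S1  S0 
   S1   S2  S0 
   S2   S3  S0 
   S3   S3  S4 
 * S4   S1  S0 
(> = start, * = accepting)

start=S0; accept=S4; S0-p->S1; S0-q->S0; S1-p->S2; S1-q->S0; S2-p->S3; S2-q->S0; S3-p->S3; S3-q->S4; S4-p->S1; S4-q->S0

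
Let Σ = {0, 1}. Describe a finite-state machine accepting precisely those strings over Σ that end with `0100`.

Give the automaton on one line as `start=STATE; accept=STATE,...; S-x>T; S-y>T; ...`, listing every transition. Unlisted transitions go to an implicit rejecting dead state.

start=s0; accept=s4; s0-0>s1; s0-1>s0; s1-0>s1; s1-1>s2; s2-0>s3; s2-1>s0; s3-0>s4; s3-1>s2; s4-0>s1; s4-1>s2

Let each state record the length of the longest suffix of the input read so far that is also a prefix of `0100`. s1 means the last symbol is `0`; s2 means the last 2 symbols are `01`; s3 means the last 3 symbols are `010`; s4 means the last 4 symbols are `0100`. Accept only at s4, where the string currently ends in `0100`.
5 states suffice.
        0   1  
>  s0   s1  s0 
   s1   s1  s2 
   s2   s3  s0 
   s3   s4  s2 
 * s4   s1  s2 
(> = start, * = accepting)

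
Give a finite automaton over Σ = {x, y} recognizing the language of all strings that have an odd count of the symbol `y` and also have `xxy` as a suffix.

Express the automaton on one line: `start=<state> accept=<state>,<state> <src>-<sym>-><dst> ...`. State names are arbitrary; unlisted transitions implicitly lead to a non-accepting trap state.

Build one automaton per condition and run them in lockstep. The first has 2 states tracking the count of `y`s modulo 2; the second has 4 states tracking how much of the suffix `xxy` has currently been matched. A product state is a pair (one from each), accepting exactly when both do. Equivalent product states are then merged.
A 5-state machine:
       x  y 
>  A   B  C 
   B   D  C 
   C   C  A 
   D   D  E 
 * E   C  A 
(> = start, * = accepting)

start=A accept=E A-x->B A-y->C B-x->D B-y->C C-x->C C-y->A D-x->D D-y->E E-x->C E-y->A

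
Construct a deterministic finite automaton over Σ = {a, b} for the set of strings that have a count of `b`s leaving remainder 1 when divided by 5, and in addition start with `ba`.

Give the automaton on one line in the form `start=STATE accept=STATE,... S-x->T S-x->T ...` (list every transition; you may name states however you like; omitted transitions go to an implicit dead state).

Run two small machines in parallel and take their product. One (5 states) tracks the count of `b`s modulo 5; the other (4 states) tracks whether the input so far still matches the prefix `ba`. Each combined state is a pair, one component from each; accept when both components accept.
          a    b  
>  s0     s1   s2 
   s1     s1   s3 
   s2     s4   s5 
   s3     s3   s5 
 * s4     s4   s6 
   s5     s5   s7 
   s6     s6   s8 
   s7     s7   s9 
   s8     s8  s10 
   s9     s9   s1 
   s10   s10  s11 
   s11   s11   s4 
(> = start, * = accepting)

start=s0 accept=s4 s0-a->s1 s0-b->s2 s1-a->s1 s1-b->s3 s2-a->s4 s2-b->s5 s3-a->s3 s3-b->s5 s4-a->s4 s4-b->s6 s5-a->s5 s5-b->s7 s6-a->s6 s6-b->s8 s7-a->s7 s7-b->s9 s8-a->s8 s8-b->s10 s9-a->s9 s9-b->s1 s10-a->s10 s10-b->s11 s11-a->s11 s11-b->s4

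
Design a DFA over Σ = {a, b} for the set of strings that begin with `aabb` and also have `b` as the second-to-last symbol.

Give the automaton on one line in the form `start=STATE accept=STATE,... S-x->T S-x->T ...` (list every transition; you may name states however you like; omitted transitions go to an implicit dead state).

start=s0 accept=s5,s6 s0-a->s1 s0-b->s2 s1-a->s3 s1-b->s2 s2-a->s2 s2-b->s2 s3-a->s2 s3-b->s4 s4-a->s2 s4-b->s5 s5-a->s6 s5-b->s5 s6-a->s7 s6-b->s8 s7-a->s7 s7-b->s8 s8-a->s6 s8-b->s5

Handle the two conditions separately and then intersect. The first has 6 states tracking whether the input so far still matches the prefix `aabb`; the second has 7 states tracking the last 2 symbols read. A product state is a pair (one from each), accepting exactly when both do. After merging equivalent states the machine shrinks.
A 9-state machine:
        a   b  
>  s0   s1  s2 
   s1   s3  s2 
   s2   s2  s2 
   s3   s2  s4 
   s4   s2  s5 
 * s5   s6  s5 
 * s6   s7  s8 
   s7   s7  s8 
   s8   s6  s5 
(> = start, * = accepting)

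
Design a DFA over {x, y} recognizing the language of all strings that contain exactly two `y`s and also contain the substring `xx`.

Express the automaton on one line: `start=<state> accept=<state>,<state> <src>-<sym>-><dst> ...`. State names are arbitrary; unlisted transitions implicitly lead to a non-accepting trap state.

start=S0 accept=S9 S0-x->S1 S0-y->S2 S1-x->S3 S1-y->S2 S2-x->S4 S2-y->S5 S3-x->S3 S3-y->S6 S4-x->S6 S4-y->S5 S5-x->S7 S5-y->S8 S6-x->S6 S6-y->S9 S7-x->S9 S7-y->S8 S8-x->S10 S8-y->S8 S9-x->S9 S9-y->S11 S10-x->S11 S10-y->S8 S11-x->S11 S11-y->S11

Handle the two conditions separately and then intersect. The first has 4 states tracking the count of `y`s, saturating at 3; the second has 3 states tracking whether and how much of `xx` has been seen. A product state is a pair (one from each), accepting exactly when both do.
          x    y  
>  S0     S1   S2 
   S1     S3   S2 
   S2     S4   S5 
   S3     S3   S6 
   S4     S6   S5 
   S5     S7   S8 
   S6     S6   S9 
   S7     S9   S8 
   S8    S10   S8 
 * S9     S9  S11 
   S10   S11   S8 
   S11   S11  S11 
(> = start, * = accepting)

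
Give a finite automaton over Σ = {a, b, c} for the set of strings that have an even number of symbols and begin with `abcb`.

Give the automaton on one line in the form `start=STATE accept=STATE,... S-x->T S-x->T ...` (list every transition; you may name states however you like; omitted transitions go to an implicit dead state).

Build one automaton per condition and run them in lockstep. One (2 states) tracks the input length modulo 2; the other (6 states) tracks whether the input so far still matches the prefix `abcb`. Each combined state is a pair, one component from each; accept when both components accept.
        a   b   c  
>  s0   s1  s2  s2 
   s1   s3  s4  s3 
   s2   s3  s3  s3 
   s3   s2  s2  s2 
   s4   s2  s2  s5 
   s5   s3  s6  s3 
 * s6   s7  s7  s7 
   s7   s6  s6  s6 
(> = start, * = accepting)

start=s0 accept=s6 s0-a->s1 s0-b->s2 s0-c->s2 s1-a->s3 s1-b->s4 s1-c->s3 s2-a->s3 s2-b->s3 s2-c->s3 s3-a->s2 s3-b->s2 s3-c->s2 s4-a->s2 s4-b->s2 s4-c->s5 s5-a->s3 s5-b->s6 s5-c->s3 s6-a->s7 s6-b->s7 s6-c->s7 s7-a->s6 s7-b->s6 s7-c->s6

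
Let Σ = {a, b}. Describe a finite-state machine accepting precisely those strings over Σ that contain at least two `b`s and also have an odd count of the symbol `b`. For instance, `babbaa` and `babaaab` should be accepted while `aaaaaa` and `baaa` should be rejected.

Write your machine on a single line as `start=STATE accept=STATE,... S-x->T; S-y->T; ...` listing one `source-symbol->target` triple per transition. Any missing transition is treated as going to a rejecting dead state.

start=S0; accept=S3; S0-a->S0; S0-b->S1; S1-a->S1; S1-b->S2; S2-a->S2; S2-b->S3; S3-a->S3; S3-b->S4; S4-a->S4; S4-b->S3

Run two small machines in parallel and take their product. The first has 4 states tracking the count of `b`s, saturating at 3; the second has 2 states tracking the count of `b`s modulo 2. A product state is a pair (one from each), accepting exactly when both do.
        a   b  
>  S0   S0  S1 
   S1   S1  S2 
   S2   S2  S3 
 * S3   S3  S4 
   S4   S4  S3 
(> = start, * = accepting)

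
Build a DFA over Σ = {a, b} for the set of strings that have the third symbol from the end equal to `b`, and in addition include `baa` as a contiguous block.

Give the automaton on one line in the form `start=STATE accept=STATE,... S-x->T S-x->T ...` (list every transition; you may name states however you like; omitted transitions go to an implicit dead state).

start=S0 accept=S3,S8,S9,S10 S0-a->S0 S0-b->S1 S1-a->S2 S1-b->S1 S2-a->S3 S2-b->S1 S3-a->S4 S3-b->S5 S4-a->S4 S4-b->S5 S5-a->S6 S5-b->S7 S6-a->S3 S6-b->S8 S7-a->S9 S7-b->S10 S8-a->S6 S8-b->S7 S9-a->S3 S9-b->S8 S10-a->S9 S10-b->S10

Handle the two conditions separately and then intersect. The first has 15 states tracking the last 3 symbols read; the second has 4 states tracking whether and how much of `baa` has been seen. A product state is a pair (one from each), accepting exactly when both do. Equivalent product states are then merged.
An 11-state machine:
          a    b  
>  S0     S0   S1 
   S1     S2   S1 
   S2     S3   S1 
 * S3     S4   S5 
   S4     S4   S5 
   S5     S6   S7 
   S6     S3   S8 
   S7     S9  S10 
 * S8     S6   S7 
 * S9     S3   S8 
 * S10    S9  S10 
(> = start, * = accepting)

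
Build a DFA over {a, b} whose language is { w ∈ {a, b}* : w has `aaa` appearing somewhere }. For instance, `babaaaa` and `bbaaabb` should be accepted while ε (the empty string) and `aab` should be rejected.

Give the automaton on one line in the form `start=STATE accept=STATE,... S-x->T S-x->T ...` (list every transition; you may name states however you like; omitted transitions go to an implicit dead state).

States S0..S2 record the length of the longest prefix of `aaa` that matches the current input suffix. Reaching S3 means `aaa` has been seen, and we stay there forever. Accept from S3.
        a   b  
>  S0   S1  S0 
   S1   S2  S0 
   S2   S3  S0 
 * S3   S3  S3 
(> = start, * = accepting)

start=S0 accept=S3 S0-a->S1 S0-b->S0 S1-a->S2 S1-b->S0 S2-a->S3 S2-b->S0 S3-a->S3 S3-b->S3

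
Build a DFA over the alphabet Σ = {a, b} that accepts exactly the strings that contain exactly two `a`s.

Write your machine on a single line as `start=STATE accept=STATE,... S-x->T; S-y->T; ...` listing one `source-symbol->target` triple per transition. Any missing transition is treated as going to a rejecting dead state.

Count `a`s, saturating at 3: states s0 through s2 mean 0 through 2 `a`s seen; s3 means more than 2. Each `a` increments (capped at s3); other symbols loop. Accept from {s2}.
With 4 states:
        a   b  
>  s0   s1  s0 
   s1   s2  s1 
 * s2   s3  s2 
   s3   s3  s3 
(> = start, * = accepting)

start=s0; accept=s2; s0-a->s1; s0-b->s0; s1-a->s2; s1-b->s1; s2-a->s3; s2-b->s2; s3-a->s3; s3-b->s3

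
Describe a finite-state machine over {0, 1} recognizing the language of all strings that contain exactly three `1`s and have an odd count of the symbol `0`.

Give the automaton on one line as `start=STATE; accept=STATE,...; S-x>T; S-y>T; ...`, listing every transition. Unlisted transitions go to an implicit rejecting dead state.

Handle the two conditions separately and then intersect. The first has 5 states tracking the count of `1`s, saturating at 4; the second has 2 states tracking the count of `0`s modulo 2. A product state is a pair (one from each), accepting exactly when both do. Minimizing collapses redundant product states.
        0   1  
>  s0   s1  s2 
   s1   s0  s3 
   s2   s3  s4 
   s3   s2  s5 
   s4   s5  s6 
   s5   s4  s7 
   s6   s7  s8 
 * s7   s6  s8 
   s8   s8  s8 
(> = start, * = accepting)

start=s0; accept=s7; s0-0>s1; s0-1>s2; s1-0>s0; s1-1>s3; s2-0>s3; s2-1>s4; s3-0>s2; s3-1>s5; s4-0>s5; s4-1>s6; s5-0>s4; s5-1>s7; s6-0>s7; s6-1>s8; s7-0>s6; s7-1>s8; s8-0>s8; s8-1>s8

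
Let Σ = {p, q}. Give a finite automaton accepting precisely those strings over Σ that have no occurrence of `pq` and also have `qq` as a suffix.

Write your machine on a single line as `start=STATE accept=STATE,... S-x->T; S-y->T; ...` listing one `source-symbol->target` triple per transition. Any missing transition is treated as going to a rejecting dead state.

start=s0; accept=s3; s0-p->s1; s0-q->s2; s1-p->s1; s1-q->s1; s2-p->s1; s2-q->s3; s3-p->s1; s3-q->s3

Build one automaton per condition and run them in lockstep. The first has 3 states tracking partial matches of the forbidden pattern `pq`; the second has 3 states tracking how much of the suffix `qq` has currently been matched. A product state is a pair (one from each), accepting exactly when both do. Minimizing collapses redundant product states.
4 states suffice.
        p   q  
>  s0   s1  s2 
   s1   s1  s1 
   s2   s1  s3 
 * s3   s1  s3 
(> = start, * = accepting)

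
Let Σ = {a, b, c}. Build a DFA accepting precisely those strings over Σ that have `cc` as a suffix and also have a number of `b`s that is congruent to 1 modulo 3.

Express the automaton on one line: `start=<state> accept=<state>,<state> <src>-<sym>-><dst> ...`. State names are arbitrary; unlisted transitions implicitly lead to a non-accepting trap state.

Run two small machines in parallel and take their product. One (3 states) tracks how much of the suffix `cc` has currently been matched; the other (3 states) tracks the count of `b`s modulo 3. Each combined state is a pair, one component from each; accept when both components accept.
9 states suffice.
        a   b   c  
>  q0   q0  q1  q2 
   q1   q1  q3  q4 
   q2   q0  q1  q5 
   q3   q3  q0  q6 
   q4   q1  q3  q7 
   q5   q0  q1  q5 
   q6   q3  q0  q8 
 * q7   q1  q3  q7 
   q8   q3  q0  q8 
(> = start, * = accepting)

start=q0 accept=q7 q0-a->q0 q0-b->q1 q0-c->q2 q1-a->q1 q1-b->q3 q1-c->q4 q2-a->q0 q2-b->q1 q2-c->q5 q3-a->q3 q3-b->q0 q3-c->q6 q4-a->q1 q4-b->q3 q4-c->q7 q5-a->q0 q5-b->q1 q5-c->q5 q6-a->q3 q6-b->q0 q6-c->q8 q7-a->q1 q7-b->q3 q7-c->q7 q8-a->q3 q8-b->q0 q8-c->q8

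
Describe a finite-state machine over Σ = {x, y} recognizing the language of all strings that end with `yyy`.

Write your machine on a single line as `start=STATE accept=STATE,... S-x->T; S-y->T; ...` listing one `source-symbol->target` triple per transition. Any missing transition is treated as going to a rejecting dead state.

Let each state record the length of the longest suffix of the input read so far that is also a prefix of `yyy`. B means the last symbol is `y`; C means the last 2 symbols are `yy`; D means the last 3 symbols are `yyy`. Accept only at D, where the string currently ends in `yyy`.
       x  y 
>  A   A  B 
   B   A  C 
   C   A  D 
 * D   A  D 
(> = start, * = accepting)

start=A; accept=D; A-x->A; A-y->B; B-x->A; B-y->C; C-x->A; C-y->D; D-x->A; D-y->D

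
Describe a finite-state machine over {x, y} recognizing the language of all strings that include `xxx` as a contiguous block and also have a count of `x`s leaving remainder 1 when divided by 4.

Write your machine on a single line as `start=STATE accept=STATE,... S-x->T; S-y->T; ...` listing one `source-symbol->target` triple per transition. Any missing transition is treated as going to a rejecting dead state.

Run two small machines in parallel and take their product. The first has 4 states tracking whether and how much of `xxx` has been seen; the second has 4 states tracking the count of `x`s modulo 4. A product state is a pair (one from each), accepting exactly when both do.
With 16 states:
          x    y  
>  q0     q1   q0 
   q1     q2   q3 
   q2     q4   q5 
   q3     q6   q3 
   q4     q7   q4 
   q5     q8   q5 
   q6     q9   q5 
   q7    q10   q7 
   q8    q11  q12 
   q9     q7  q12 
 * q10   q13  q10 
   q11   q10   q0 
   q12   q14  q12 
   q13    q4  q13 
   q14   q15   q0 
   q15   q13   q3 
(> = start, * = accepting)

start=q0; accept=q10; q0-x->q1; q0-y->q0; q1-x->q2; q1-y->q3; q2-x->q4; q2-y->q5; q3-x->q6; q3-y->q3; q4-x->q7; q4-y->q4; q5-x->q8; q5-y->q5; q6-x->q9; q6-y->q5; q7-x->q10; q7-y->q7; q8-x->q11; q8-y->q12; q9-x->q7; q9-y->q12; q10-x->q13; q10-y->q10; q11-x->q10; q11-y->q0; q12-x->q14; q12-y->q12; q13-x->q4; q13-y->q13; q14-x->q15; q14-y->q0; q15-x->q13; q15-y->q3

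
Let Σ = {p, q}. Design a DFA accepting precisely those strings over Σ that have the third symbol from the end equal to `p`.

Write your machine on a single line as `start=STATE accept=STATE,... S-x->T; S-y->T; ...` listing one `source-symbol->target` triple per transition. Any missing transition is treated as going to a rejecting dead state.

Because acceptance depends on a position counted from the end, the machine has to buffer the most recent 3 symbols. Make each state the string of the last up-to-3 symbols read; on input `x` shift the window left and append `x`. Accept when the buffered window has length 3 and begins with `p`.
A 15-state machine:
          p    q  
>  S0     S1   S2 
   S1     S3   S4 
   S2     S5   S6 
   S3     S7   S8 
   S4     S9  S10 
   S5    S11  S12 
   S6    S13  S14 
 * S7     S7   S8 
 * S8     S9  S10 
 * S9    S11  S12 
 * S10   S13  S14 
   S11    S7   S8 
   S12    S9  S10 
   S13   S11  S12 
   S14   S13  S14 
(> = start, * = accepting)

start=S0; accept=S7,S8,S9,S10; S0-p->S1; S0-q->S2; S1-p->S3; S1-q->S4; S2-p->S5; S2-q->S6; S3-p->S7; S3-q->S8; S4-p->S9; S4-q->S10; S5-p->S11; S5-q->S12; S6-p->S13; S6-q->S14; S7-p->S7; S7-q->S8; S8-p->S9; S8-q->S10; S9-p->S11; S9-q->S12; S10-p->S13; S10-q->S14; S11-p->S7; S11-q->S8; S12-p->S9; S12-q->S10; S13-p->S11; S13-q->S12; S14-p->S13; S14-q->S14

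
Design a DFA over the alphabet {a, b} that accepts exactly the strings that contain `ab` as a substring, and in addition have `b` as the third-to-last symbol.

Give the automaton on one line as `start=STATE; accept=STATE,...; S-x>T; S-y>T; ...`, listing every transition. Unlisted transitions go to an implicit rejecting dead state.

Build one automaton per condition and run them in lockstep. The first has 3 states tracking whether and how much of `ab` has been seen; the second has 15 states tracking the last 3 symbols read. A product state is a pair (one from each), accepting exactly when both do.
19 states suffice.
          a    b  
>  s0     s1   s2 
   s1     s3   s4 
   s2     s5   s6 
   s3     s7   s8 
   s4     s9  s10 
   s5    s11  s12 
   s6    s13  s14 
   s7     s7   s8 
   s8     s9  s10 
   s9    s15  s12 
   s10   s16  s17 
   s11    s7   s8 
 * s12    s9  s10 
   s13   s11  s12 
   s14   s13  s14 
 * s15   s18   s8 
 * s16   s15  s12 
 * s17   s16  s17 
   s18   s18   s8 
(> = start, * = accepting)

start=s0; accept=s12,s15,s16,s17; s0-a>s1; s0-b>s2; s1-a>s3; s1-b>s4; s2-a>s5; s2-b>s6; s3-a>s7; s3-b>s8; s4-a>s9; s4-b>s10; s5-a>s11; s5-b>s12; s6-a>s13; s6-b>s14; s7-a>s7; s7-b>s8; s8-a>s9; s8-b>s10; s9-a>s15; s9-b>s12; s10-a>s16; s10-b>s17; s11-a>s7; s11-b>s8; s12-a>s9; s12-b>s10; s13-a>s11; s13-b>s12; s14-a>s13; s14-b>s14; s15-a>s18; s15-b>s8; s16-a>s15; s16-b>s12; s17-a>s16; s17-b>s17; s18-a>s18; s18-b>s8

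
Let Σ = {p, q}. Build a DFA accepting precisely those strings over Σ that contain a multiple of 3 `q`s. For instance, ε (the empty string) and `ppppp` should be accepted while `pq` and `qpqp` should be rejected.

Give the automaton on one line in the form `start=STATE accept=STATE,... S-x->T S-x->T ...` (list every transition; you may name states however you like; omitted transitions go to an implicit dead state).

start=S0 accept=S0 S0-p->S0 S0-q->S1 S1-p->S1 S1-q->S2 S2-p->S2 S2-q->S0

Keep the running count of `q`s modulo 3: each `q` advances along the cycle S0 → S1 → S2 → S0 while other symbols loop. Accept at S0.
        p   q  
>* S0   S0  S1 
   S1   S1  S2 
   S2   S2  S0 
(> = start, * = accepting)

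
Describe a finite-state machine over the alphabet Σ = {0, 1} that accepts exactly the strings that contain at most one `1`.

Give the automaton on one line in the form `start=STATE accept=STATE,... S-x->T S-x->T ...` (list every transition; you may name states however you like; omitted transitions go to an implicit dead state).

start=q0 accept=q0,q1 q0-0->q0 q0-1->q1 q1-0->q1 q1-1->q2 q2-0->q2 q2-1->q2

Count `1`s, saturating at 2: state q0 means no `1` yet, q1 means one `1` seen, q2 means more than one. Each `1` increments (capped at q2); other symbols loop. Accept from {q0, q1}.
        0   1  
>* q0   q0  q1 
 * q1   q1  q2 
   q2   q2  q2 
(> = start, * = accepting)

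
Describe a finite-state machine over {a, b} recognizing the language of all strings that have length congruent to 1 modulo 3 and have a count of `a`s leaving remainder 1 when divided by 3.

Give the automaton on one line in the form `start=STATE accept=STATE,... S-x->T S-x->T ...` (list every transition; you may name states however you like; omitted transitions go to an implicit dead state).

Run two small machines in parallel and take their product. The first has 3 states tracking the input length modulo 3; the second has 3 states tracking the count of `a`s modulo 3. A product state is a pair (one from each), accepting exactly when both do.
9 states suffice.
        a   b  
>  q0   q1  q2 
 * q1   q3  q4 
   q2   q4  q5 
   q3   q0  q6 
   q4   q6  q7 
   q5   q7  q0 
   q6   q2  q8 
   q7   q8  q1 
   q8   q5  q3 
(> = start, * = accepting)

start=q0 accept=q1 q0-a->q1 q0-b->q2 q1-a->q3 q1-b->q4 q2-a->q4 q2-b->q5 q3-a->q0 q3-b->q6 q4-a->q6 q4-b->q7 q5-a->q7 q5-b->q0 q6-a->q2 q6-b->q8 q7-a->q8 q7-b->q1 q8-a->q5 q8-b->q3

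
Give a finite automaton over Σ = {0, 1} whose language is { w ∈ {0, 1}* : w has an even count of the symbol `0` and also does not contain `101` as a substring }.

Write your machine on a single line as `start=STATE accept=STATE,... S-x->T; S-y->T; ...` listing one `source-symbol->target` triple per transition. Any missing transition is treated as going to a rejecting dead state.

start=A; accept=A,C,F; A-0->B; A-1->C; B-0->A; B-1->D; C-0->E; C-1->C; D-0->F; D-1->D; E-0->A; E-1->G; F-0->B; F-1->H; G-0->H; G-1->G; H-0->G; H-1->H

Handle the two conditions separately and then intersect. One (2 states) tracks the count of `0`s modulo 2; the other (4 states) tracks partial matches of the forbidden pattern `101`. Each combined state is a pair, one component from each; accept when both components accept.
8 states suffice.
       0  1 
>* A   B  C 
   B   A  D 
 * C   E  C 
   D   F  D 
   E   A  G 
 * F   B  H 
   G   H  G 
   H   G  H 
(> = start, * = accepting)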